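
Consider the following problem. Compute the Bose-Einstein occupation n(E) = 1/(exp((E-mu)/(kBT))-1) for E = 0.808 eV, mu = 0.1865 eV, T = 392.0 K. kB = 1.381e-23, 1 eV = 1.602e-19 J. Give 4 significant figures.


Step 1: (E - mu) = 0.6215 eV
Step 2: x = (E-mu)*eV/(kB*T) = 0.6215*1.602e-19/(1.381e-23*392.0) = 18.39
Step 3: exp(x) = 9.715e+07
Step 4: n = 1/(exp(x)-1) = 1.029e-08

1.029e-08


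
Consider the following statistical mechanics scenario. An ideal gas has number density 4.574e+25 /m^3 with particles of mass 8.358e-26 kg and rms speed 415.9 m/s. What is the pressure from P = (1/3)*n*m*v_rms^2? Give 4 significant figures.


Step 1: v_rms^2 = 415.9^2 = 1.73e+05
Step 2: n*m = 4.574e+25*8.358e-26 = 3.823
Step 3: P = (1/3)*3.823*1.73e+05 = 2.204e+05 Pa

2.204e+05


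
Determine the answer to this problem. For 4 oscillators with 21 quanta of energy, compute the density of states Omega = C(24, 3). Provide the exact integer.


Step 1: Use binomial coefficient C(24, 3)
Step 2: Numerator = 24! / 21!
Step 3: Denominator = 3!
Step 4: Omega = 2024

2024


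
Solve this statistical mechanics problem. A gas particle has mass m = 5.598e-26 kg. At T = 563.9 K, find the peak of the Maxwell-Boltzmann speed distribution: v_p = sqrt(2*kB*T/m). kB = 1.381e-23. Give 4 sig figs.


Step 1: Numerator = 2*kB*T = 2*1.381e-23*563.9 = 1.557e-20
Step 2: Ratio = 1.557e-20 / 5.598e-26 = 2.782e+05
Step 3: v_p = sqrt(2.782e+05) = 527.5 m/s

527.5


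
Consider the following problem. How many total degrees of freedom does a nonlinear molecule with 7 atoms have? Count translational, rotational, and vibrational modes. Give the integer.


Step 1: Translational DOF = 3
Step 2: Rotational DOF (nonlinear) = 3
Step 3: Vibrational DOF = 3*7 - 6 = 15
Step 4: Total = 3 + 3 + 15 = 21

21


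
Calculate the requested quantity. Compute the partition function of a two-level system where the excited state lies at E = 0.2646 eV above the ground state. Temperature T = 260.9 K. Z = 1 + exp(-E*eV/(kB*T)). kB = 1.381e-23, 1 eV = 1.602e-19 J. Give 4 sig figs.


Step 1: Compute beta*E = E*eV/(kB*T) = 0.2646*1.602e-19/(1.381e-23*260.9) = 11.76
Step 2: exp(-beta*E) = exp(-11.76) = 7.773e-06
Step 3: Z = 1 + 7.773e-06 = 1

1


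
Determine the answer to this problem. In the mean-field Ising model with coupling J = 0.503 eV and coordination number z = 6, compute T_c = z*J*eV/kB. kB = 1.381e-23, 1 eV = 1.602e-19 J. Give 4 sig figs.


Step 1: z*J = 6*0.503 = 3.018 eV
Step 2: Convert to Joules: 3.018*1.602e-19 = 4.835e-19 J
Step 3: T_c = 4.835e-19 / 1.381e-23 = 3.501e+04 K

3.501e+04


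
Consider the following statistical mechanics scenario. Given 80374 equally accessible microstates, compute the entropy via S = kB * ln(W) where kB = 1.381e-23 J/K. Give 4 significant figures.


Step 1: ln(W) = ln(80374) = 11.29
Step 2: S = kB * ln(W) = 1.381e-23 * 11.29
Step 3: S = 1.56e-22 J/K

1.56e-22


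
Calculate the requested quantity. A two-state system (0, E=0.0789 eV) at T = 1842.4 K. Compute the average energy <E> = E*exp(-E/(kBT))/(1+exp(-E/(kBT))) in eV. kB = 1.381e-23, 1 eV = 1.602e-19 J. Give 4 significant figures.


Step 1: beta*E = 0.0789*1.602e-19/(1.381e-23*1842.4) = 0.4968
Step 2: exp(-beta*E) = 0.6085
Step 3: <E> = 0.0789*0.6085/(1+0.6085) = 0.02985 eV

0.02985


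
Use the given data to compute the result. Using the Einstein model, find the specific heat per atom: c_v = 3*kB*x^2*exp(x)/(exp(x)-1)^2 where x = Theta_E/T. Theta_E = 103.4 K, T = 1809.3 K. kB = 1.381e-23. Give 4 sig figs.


Step 1: x = Theta_E/T = 103.4/1809.3 = 0.05715
Step 2: x^2 = 0.003266
Step 3: exp(x) = 1.059
Step 4: c_v = 3*1.381e-23*0.003266*1.059/(1.059-1)^2 = 4.142e-23

4.142e-23


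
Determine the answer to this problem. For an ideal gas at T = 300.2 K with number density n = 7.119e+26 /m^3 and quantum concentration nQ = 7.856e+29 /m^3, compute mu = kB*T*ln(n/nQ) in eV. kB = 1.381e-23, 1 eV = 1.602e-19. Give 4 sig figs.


Step 1: n/nQ = 7.119e+26/7.856e+29 = 0.0009062
Step 2: ln(n/nQ) = -7.006
Step 3: mu = kB*T*ln(n/nQ) = 4.146e-21*-7.006 = -2.905e-20 J
Step 4: Convert to eV: -2.905e-20/1.602e-19 = -0.1813 eV

-0.1813


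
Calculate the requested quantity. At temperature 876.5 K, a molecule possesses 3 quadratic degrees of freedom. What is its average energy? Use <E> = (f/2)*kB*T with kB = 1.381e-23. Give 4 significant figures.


Step 1: f/2 = 3/2 = 1.5
Step 2: kB*T = 1.381e-23 * 876.5 = 1.21e-20
Step 3: <E> = 1.5 * 1.21e-20 = 1.816e-20 J

1.816e-20


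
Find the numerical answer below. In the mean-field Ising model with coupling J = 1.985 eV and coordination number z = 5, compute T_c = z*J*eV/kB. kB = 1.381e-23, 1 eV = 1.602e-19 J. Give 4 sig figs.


Step 1: z*J = 5*1.985 = 9.925 eV
Step 2: Convert to Joules: 9.925*1.602e-19 = 1.59e-18 J
Step 3: T_c = 1.59e-18 / 1.381e-23 = 1.151e+05 K

1.151e+05


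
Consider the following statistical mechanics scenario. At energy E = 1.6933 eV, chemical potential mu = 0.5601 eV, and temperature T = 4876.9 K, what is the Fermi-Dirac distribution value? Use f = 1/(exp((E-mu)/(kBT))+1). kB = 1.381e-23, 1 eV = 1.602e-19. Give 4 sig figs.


Step 1: (E - mu) = 1.6933 - 0.5601 = 1.133 eV
Step 2: Convert: (E-mu)*eV = 1.815e-19 J
Step 3: x = (E-mu)*eV/(kB*T) = 2.695
Step 4: f = 1/(exp(2.695)+1) = 0.06324

0.06324


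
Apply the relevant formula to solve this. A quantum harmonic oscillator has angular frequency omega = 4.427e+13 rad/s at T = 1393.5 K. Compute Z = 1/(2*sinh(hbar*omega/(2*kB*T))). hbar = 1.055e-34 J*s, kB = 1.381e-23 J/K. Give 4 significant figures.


Step 1: Compute x = hbar*omega/(kB*T) = 1.055e-34*4.427e+13/(1.381e-23*1393.5) = 0.2427
Step 2: x/2 = 0.1213
Step 3: sinh(x/2) = 0.1216
Step 4: Z = 1/(2*0.1216) = 4.11

4.11


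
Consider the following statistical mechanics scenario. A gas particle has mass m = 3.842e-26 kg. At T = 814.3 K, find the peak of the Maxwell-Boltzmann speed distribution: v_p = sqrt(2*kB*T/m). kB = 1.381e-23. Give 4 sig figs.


Step 1: Numerator = 2*kB*T = 2*1.381e-23*814.3 = 2.249e-20
Step 2: Ratio = 2.249e-20 / 3.842e-26 = 5.854e+05
Step 3: v_p = sqrt(5.854e+05) = 765.1 m/s

765.1


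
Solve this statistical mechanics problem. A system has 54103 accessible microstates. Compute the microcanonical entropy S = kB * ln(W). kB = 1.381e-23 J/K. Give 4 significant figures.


Step 1: ln(W) = ln(54103) = 10.9
Step 2: S = kB * ln(W) = 1.381e-23 * 10.9
Step 3: S = 1.505e-22 J/K

1.505e-22


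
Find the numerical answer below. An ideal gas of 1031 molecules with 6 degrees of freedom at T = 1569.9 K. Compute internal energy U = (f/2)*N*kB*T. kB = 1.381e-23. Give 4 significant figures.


Step 1: f/2 = 6/2 = 3.0
Step 2: N*kB*T = 1031*1.381e-23*1569.9 = 2.235e-17
Step 3: U = 3.0 * 2.235e-17 = 6.706e-17 J

6.706e-17


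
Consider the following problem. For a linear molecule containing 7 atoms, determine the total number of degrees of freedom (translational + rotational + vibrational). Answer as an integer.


Step 1: Translational DOF = 3
Step 2: Rotational DOF (linear) = 2
Step 3: Vibrational DOF = 3*7 - 5 = 16
Step 4: Total = 3 + 2 + 16 = 21

21


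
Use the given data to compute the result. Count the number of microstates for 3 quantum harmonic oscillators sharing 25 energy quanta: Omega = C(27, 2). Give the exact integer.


Step 1: Use binomial coefficient C(27, 2)
Step 2: Numerator = 27! / 25!
Step 3: Denominator = 2!
Step 4: Omega = 351

351


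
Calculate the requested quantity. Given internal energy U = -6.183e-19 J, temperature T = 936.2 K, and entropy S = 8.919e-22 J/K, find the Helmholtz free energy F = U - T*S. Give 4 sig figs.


Step 1: T*S = 936.2 * 8.919e-22 = 8.35e-19 J
Step 2: F = U - T*S = -6.183e-19 - 8.35e-19
Step 3: F = -1.453e-18 J

-1.453e-18


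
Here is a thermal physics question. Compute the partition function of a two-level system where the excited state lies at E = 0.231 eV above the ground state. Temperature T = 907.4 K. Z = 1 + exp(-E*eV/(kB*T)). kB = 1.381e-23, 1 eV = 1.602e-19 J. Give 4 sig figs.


Step 1: Compute beta*E = E*eV/(kB*T) = 0.231*1.602e-19/(1.381e-23*907.4) = 2.953
Step 2: exp(-beta*E) = exp(-2.953) = 0.05218
Step 3: Z = 1 + 0.05218 = 1.052

1.052


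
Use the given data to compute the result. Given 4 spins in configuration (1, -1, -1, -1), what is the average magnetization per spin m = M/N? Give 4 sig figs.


Step 1: Count up spins (+1): 1, down spins (-1): 3
Step 2: Total magnetization M = 1 - 3 = -2
Step 3: m = M/N = -2/4 = -0.5

-0.5


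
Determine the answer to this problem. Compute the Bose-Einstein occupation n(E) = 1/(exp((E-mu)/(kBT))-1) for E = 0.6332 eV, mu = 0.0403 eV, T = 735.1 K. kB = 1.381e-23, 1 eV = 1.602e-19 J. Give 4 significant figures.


Step 1: (E - mu) = 0.5929 eV
Step 2: x = (E-mu)*eV/(kB*T) = 0.5929*1.602e-19/(1.381e-23*735.1) = 9.356
Step 3: exp(x) = 1.157e+04
Step 4: n = 1/(exp(x)-1) = 8.643e-05

8.643e-05


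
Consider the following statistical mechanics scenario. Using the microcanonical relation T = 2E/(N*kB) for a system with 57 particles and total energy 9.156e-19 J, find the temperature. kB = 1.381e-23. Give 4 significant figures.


Step 1: Numerator = 2*E = 2*9.156e-19 = 1.831e-18 J
Step 2: Denominator = N*kB = 57*1.381e-23 = 7.872e-22
Step 3: T = 1.831e-18 / 7.872e-22 = 2326 K

2326


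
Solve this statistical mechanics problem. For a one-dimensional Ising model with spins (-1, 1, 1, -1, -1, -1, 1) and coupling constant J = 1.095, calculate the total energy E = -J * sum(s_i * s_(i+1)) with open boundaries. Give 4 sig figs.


Step 1: Nearest-neighbor products: -1, 1, -1, 1, 1, -1
Step 2: Sum of products = 0
Step 3: E = -1.095 * 0 = 0

0


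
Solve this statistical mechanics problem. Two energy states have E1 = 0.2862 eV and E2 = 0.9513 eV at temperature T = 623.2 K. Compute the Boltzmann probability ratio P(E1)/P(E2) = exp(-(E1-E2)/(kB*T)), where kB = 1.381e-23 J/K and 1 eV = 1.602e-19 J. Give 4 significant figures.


Step 1: Compute energy difference dE = E1 - E2 = 0.2862 - 0.9513 = -0.6651 eV
Step 2: Convert to Joules: dE_J = -0.6651 * 1.602e-19 = -1.065e-19 J
Step 3: Compute exponent = -dE_J / (kB * T) = -(-1.065e-19) / (1.381e-23 * 623.2) = 12.38
Step 4: P(E1)/P(E2) = exp(12.38) = 2.38e+05

2.38e+05


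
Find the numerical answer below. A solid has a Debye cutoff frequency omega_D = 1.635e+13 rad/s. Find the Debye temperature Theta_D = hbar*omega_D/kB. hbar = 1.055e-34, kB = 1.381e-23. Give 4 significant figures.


Step 1: hbar*omega_D = 1.055e-34 * 1.635e+13 = 1.725e-21 J
Step 2: Theta_D = 1.725e-21 / 1.381e-23
Step 3: Theta_D = 124.9 K

124.9


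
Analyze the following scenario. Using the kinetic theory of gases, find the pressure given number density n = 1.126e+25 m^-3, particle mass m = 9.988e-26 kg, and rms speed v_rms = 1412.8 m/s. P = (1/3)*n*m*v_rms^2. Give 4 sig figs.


Step 1: v_rms^2 = 1412.8^2 = 1.996e+06
Step 2: n*m = 1.126e+25*9.988e-26 = 1.125
Step 3: P = (1/3)*1.125*1.996e+06 = 7.483e+05 Pa

7.483e+05


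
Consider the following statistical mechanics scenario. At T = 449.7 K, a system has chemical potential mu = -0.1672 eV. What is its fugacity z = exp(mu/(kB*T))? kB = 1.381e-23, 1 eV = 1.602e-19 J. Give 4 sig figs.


Step 1: Convert mu to Joules: -0.1672*1.602e-19 = -2.679e-20 J
Step 2: kB*T = 1.381e-23*449.7 = 6.21e-21 J
Step 3: mu/(kB*T) = -4.313
Step 4: z = exp(-4.313) = 0.01339

0.01339


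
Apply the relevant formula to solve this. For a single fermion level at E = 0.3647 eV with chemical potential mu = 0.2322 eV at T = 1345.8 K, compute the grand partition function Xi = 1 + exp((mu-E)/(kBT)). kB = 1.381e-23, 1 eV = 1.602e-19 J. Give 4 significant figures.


Step 1: (mu - E) = 0.2322 - 0.3647 = -0.1325 eV
Step 2: x = (mu-E)*eV/(kB*T) = -0.1325*1.602e-19/(1.381e-23*1345.8) = -1.142
Step 3: exp(x) = 0.3191
Step 4: Xi = 1 + 0.3191 = 1.319

1.319


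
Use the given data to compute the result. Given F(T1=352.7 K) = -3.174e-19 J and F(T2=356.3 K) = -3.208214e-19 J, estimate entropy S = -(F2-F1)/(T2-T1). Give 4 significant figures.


Step 1: dF = F2 - F1 = -3.208214e-19 - (-3.174e-19) = -3.4214e-21 J
Step 2: dT = T2 - T1 = 356.3 - 352.7 = 3.6 K
Step 3: S = -dF/dT = -(-3.4214e-21)/3.6 = 9.504e-22 J/K

9.504e-22


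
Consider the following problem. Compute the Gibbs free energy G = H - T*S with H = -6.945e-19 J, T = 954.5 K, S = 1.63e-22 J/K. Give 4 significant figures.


Step 1: T*S = 954.5 * 1.63e-22 = 1.556e-19 J
Step 2: G = H - T*S = -6.945e-19 - 1.556e-19
Step 3: G = -8.501e-19 J

-8.501e-19


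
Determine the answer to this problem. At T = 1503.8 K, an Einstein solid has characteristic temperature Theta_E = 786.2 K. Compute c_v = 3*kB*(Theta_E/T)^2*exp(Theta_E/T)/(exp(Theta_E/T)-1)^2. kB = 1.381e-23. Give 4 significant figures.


Step 1: x = Theta_E/T = 786.2/1503.8 = 0.5228
Step 2: x^2 = 0.2733
Step 3: exp(x) = 1.687
Step 4: c_v = 3*1.381e-23*0.2733*1.687/(1.687-1)^2 = 4.05e-23

4.05e-23


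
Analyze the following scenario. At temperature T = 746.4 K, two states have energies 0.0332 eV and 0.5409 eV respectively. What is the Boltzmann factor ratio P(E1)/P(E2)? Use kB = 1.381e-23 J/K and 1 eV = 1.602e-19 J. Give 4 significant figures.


Step 1: Compute energy difference dE = E1 - E2 = 0.0332 - 0.5409 = -0.5077 eV
Step 2: Convert to Joules: dE_J = -0.5077 * 1.602e-19 = -8.133e-20 J
Step 3: Compute exponent = -dE_J / (kB * T) = -(-8.133e-20) / (1.381e-23 * 746.4) = 7.89
Step 4: P(E1)/P(E2) = exp(7.89) = 2672

2672


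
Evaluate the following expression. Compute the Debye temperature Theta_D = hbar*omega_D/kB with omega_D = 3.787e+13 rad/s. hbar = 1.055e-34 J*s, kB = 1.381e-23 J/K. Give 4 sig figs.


Step 1: hbar*omega_D = 1.055e-34 * 3.787e+13 = 3.995e-21 J
Step 2: Theta_D = 3.995e-21 / 1.381e-23
Step 3: Theta_D = 289.3 K

289.3


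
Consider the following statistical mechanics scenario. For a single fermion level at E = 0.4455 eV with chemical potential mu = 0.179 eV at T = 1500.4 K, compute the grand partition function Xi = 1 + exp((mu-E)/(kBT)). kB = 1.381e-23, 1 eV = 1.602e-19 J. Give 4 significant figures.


Step 1: (mu - E) = 0.179 - 0.4455 = -0.2665 eV
Step 2: x = (mu-E)*eV/(kB*T) = -0.2665*1.602e-19/(1.381e-23*1500.4) = -2.06
Step 3: exp(x) = 0.1274
Step 4: Xi = 1 + 0.1274 = 1.127

1.127


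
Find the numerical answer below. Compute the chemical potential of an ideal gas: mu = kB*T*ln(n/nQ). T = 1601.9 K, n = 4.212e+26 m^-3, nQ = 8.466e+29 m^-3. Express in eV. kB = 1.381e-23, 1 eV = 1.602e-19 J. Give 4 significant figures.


Step 1: n/nQ = 4.212e+26/8.466e+29 = 0.0004975
Step 2: ln(n/nQ) = -7.606
Step 3: mu = kB*T*ln(n/nQ) = 2.212e-20*-7.606 = -1.683e-19 J
Step 4: Convert to eV: -1.683e-19/1.602e-19 = -1.05 eV

-1.05


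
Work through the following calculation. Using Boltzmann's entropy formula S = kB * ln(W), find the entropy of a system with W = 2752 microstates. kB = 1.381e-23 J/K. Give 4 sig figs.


Step 1: ln(W) = ln(2752) = 7.92
Step 2: S = kB * ln(W) = 1.381e-23 * 7.92
Step 3: S = 1.094e-22 J/K

1.094e-22


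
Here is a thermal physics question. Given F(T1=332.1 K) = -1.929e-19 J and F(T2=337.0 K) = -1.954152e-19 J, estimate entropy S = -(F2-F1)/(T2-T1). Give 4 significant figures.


Step 1: dF = F2 - F1 = -1.954152e-19 - (-1.929e-19) = -2.5152e-21 J
Step 2: dT = T2 - T1 = 337.0 - 332.1 = 4.9 K
Step 3: S = -dF/dT = -(-2.5152e-21)/4.9 = 5.133e-22 J/K

5.133e-22


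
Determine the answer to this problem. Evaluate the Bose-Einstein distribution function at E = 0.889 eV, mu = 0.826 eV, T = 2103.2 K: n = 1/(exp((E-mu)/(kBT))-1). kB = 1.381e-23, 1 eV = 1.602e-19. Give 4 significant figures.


Step 1: (E - mu) = 0.063 eV
Step 2: x = (E-mu)*eV/(kB*T) = 0.063*1.602e-19/(1.381e-23*2103.2) = 0.3475
Step 3: exp(x) = 1.415
Step 4: n = 1/(exp(x)-1) = 2.407

2.407


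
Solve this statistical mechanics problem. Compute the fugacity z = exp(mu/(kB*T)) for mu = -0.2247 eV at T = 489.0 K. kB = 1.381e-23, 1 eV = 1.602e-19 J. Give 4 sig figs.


Step 1: Convert mu to Joules: -0.2247*1.602e-19 = -3.6e-20 J
Step 2: kB*T = 1.381e-23*489.0 = 6.753e-21 J
Step 3: mu/(kB*T) = -5.33
Step 4: z = exp(-5.33) = 0.004842

0.004842


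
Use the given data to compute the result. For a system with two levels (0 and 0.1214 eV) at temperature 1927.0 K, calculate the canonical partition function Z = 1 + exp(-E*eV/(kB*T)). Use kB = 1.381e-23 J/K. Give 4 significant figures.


Step 1: Compute beta*E = E*eV/(kB*T) = 0.1214*1.602e-19/(1.381e-23*1927.0) = 0.7308
Step 2: exp(-beta*E) = exp(-0.7308) = 0.4815
Step 3: Z = 1 + 0.4815 = 1.482

1.482


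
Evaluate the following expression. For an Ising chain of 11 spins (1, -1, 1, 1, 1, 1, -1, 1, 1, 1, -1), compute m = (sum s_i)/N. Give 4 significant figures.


Step 1: Count up spins (+1): 8, down spins (-1): 3
Step 2: Total magnetization M = 8 - 3 = 5
Step 3: m = M/N = 5/11 = 0.4545

0.4545


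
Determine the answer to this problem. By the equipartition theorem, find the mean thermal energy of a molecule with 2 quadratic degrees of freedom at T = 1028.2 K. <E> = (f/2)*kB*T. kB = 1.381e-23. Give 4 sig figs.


Step 1: f/2 = 2/2 = 1
Step 2: kB*T = 1.381e-23 * 1028.2 = 1.42e-20
Step 3: <E> = 1 * 1.42e-20 = 1.42e-20 J

1.42e-20


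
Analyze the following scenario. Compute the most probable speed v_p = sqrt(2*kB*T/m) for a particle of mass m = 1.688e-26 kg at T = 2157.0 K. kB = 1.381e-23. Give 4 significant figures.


Step 1: Numerator = 2*kB*T = 2*1.381e-23*2157.0 = 5.958e-20
Step 2: Ratio = 5.958e-20 / 1.688e-26 = 3.529e+06
Step 3: v_p = sqrt(3.529e+06) = 1879 m/s

1879


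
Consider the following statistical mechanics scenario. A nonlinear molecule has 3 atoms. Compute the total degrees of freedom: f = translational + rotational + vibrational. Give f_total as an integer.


Step 1: Translational DOF = 3
Step 2: Rotational DOF (nonlinear) = 3
Step 3: Vibrational DOF = 3*3 - 6 = 3
Step 4: Total = 3 + 3 + 3 = 9

9


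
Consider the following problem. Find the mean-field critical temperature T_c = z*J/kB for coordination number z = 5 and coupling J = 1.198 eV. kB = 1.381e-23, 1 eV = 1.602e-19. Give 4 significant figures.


Step 1: z*J = 5*1.198 = 5.99 eV
Step 2: Convert to Joules: 5.99*1.602e-19 = 9.596e-19 J
Step 3: T_c = 9.596e-19 / 1.381e-23 = 6.949e+04 K

6.949e+04


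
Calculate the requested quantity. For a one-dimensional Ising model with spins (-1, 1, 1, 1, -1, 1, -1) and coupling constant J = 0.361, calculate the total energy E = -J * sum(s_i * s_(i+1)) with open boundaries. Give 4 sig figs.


Step 1: Nearest-neighbor products: -1, 1, 1, -1, -1, -1
Step 2: Sum of products = -2
Step 3: E = -0.361 * -2 = 0.722

0.722


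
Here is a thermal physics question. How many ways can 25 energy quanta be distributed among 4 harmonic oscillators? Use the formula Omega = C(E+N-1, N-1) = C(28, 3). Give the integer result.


Step 1: Use binomial coefficient C(28, 3)
Step 2: Numerator = 28! / 25!
Step 3: Denominator = 3!
Step 4: Omega = 3276

3276


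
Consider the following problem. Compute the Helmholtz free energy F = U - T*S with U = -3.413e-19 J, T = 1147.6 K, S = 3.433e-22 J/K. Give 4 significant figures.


Step 1: T*S = 1147.6 * 3.433e-22 = 3.94e-19 J
Step 2: F = U - T*S = -3.413e-19 - 3.94e-19
Step 3: F = -7.353e-19 J

-7.353e-19


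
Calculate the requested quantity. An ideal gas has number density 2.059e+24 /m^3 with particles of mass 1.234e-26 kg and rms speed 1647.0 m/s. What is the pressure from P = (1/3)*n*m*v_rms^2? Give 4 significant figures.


Step 1: v_rms^2 = 1647.0^2 = 2.713e+06
Step 2: n*m = 2.059e+24*1.234e-26 = 0.02541
Step 3: P = (1/3)*0.02541*2.713e+06 = 2.297e+04 Pa

2.297e+04


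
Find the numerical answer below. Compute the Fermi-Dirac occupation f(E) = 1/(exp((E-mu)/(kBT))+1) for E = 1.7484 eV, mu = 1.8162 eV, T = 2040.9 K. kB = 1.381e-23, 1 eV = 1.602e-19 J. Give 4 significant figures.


Step 1: (E - mu) = 1.7484 - 1.8162 = -0.0678 eV
Step 2: Convert: (E-mu)*eV = -1.086e-20 J
Step 3: x = (E-mu)*eV/(kB*T) = -0.3854
Step 4: f = 1/(exp(-0.3854)+1) = 0.5952

0.5952


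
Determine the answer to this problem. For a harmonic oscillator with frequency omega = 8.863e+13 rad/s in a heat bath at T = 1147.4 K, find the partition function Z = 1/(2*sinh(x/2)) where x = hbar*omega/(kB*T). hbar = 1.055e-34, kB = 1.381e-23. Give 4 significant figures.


Step 1: Compute x = hbar*omega/(kB*T) = 1.055e-34*8.863e+13/(1.381e-23*1147.4) = 0.5901
Step 2: x/2 = 0.295
Step 3: sinh(x/2) = 0.2993
Step 4: Z = 1/(2*0.2993) = 1.67

1.67


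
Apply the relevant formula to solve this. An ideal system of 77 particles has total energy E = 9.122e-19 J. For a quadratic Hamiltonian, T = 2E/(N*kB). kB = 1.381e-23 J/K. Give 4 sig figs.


Step 1: Numerator = 2*E = 2*9.122e-19 = 1.824e-18 J
Step 2: Denominator = N*kB = 77*1.381e-23 = 1.063e-21
Step 3: T = 1.824e-18 / 1.063e-21 = 1716 K

1716


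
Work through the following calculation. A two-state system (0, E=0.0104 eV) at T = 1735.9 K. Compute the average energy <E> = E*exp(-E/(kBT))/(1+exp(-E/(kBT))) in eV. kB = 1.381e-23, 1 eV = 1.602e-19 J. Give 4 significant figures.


Step 1: beta*E = 0.0104*1.602e-19/(1.381e-23*1735.9) = 0.0695
Step 2: exp(-beta*E) = 0.9329
Step 3: <E> = 0.0104*0.9329/(1+0.9329) = 0.005019 eV

0.005019


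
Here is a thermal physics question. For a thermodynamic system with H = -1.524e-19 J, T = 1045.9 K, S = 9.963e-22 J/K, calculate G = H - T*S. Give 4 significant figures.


Step 1: T*S = 1045.9 * 9.963e-22 = 1.042e-18 J
Step 2: G = H - T*S = -1.524e-19 - 1.042e-18
Step 3: G = -1.194e-18 J

-1.194e-18


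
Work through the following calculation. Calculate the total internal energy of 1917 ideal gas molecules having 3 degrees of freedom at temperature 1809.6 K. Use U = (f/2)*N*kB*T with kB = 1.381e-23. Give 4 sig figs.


Step 1: f/2 = 3/2 = 1.5
Step 2: N*kB*T = 1917*1.381e-23*1809.6 = 4.791e-17
Step 3: U = 1.5 * 4.791e-17 = 7.186e-17 J

7.186e-17


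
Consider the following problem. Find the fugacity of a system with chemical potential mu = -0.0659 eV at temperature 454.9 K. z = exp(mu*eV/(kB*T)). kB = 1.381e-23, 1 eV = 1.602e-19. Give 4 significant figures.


Step 1: Convert mu to Joules: -0.0659*1.602e-19 = -1.056e-20 J
Step 2: kB*T = 1.381e-23*454.9 = 6.282e-21 J
Step 3: mu/(kB*T) = -1.68
Step 4: z = exp(-1.68) = 0.1863

0.1863


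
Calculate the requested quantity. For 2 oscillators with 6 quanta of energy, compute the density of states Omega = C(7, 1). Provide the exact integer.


Step 1: Use binomial coefficient C(7, 1)
Step 2: Numerator = 7! / 6!
Step 3: Denominator = 1!
Step 4: Omega = 7

7


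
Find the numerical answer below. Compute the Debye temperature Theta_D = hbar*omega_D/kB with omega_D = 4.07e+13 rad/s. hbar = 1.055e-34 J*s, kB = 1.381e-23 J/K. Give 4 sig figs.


Step 1: hbar*omega_D = 1.055e-34 * 4.07e+13 = 4.294e-21 J
Step 2: Theta_D = 4.294e-21 / 1.381e-23
Step 3: Theta_D = 310.9 K

310.9


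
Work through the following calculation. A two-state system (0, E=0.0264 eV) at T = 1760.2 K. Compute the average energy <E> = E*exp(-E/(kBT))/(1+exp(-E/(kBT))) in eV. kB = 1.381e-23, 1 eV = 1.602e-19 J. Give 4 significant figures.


Step 1: beta*E = 0.0264*1.602e-19/(1.381e-23*1760.2) = 0.174
Step 2: exp(-beta*E) = 0.8403
Step 3: <E> = 0.0264*0.8403/(1+0.8403) = 0.01205 eV

0.01205


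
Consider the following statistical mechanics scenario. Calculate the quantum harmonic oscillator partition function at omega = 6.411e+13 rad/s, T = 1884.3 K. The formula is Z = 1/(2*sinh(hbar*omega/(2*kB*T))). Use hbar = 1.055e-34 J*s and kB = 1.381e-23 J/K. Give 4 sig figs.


Step 1: Compute x = hbar*omega/(kB*T) = 1.055e-34*6.411e+13/(1.381e-23*1884.3) = 0.2599
Step 2: x/2 = 0.13
Step 3: sinh(x/2) = 0.1303
Step 4: Z = 1/(2*0.1303) = 3.837

3.837


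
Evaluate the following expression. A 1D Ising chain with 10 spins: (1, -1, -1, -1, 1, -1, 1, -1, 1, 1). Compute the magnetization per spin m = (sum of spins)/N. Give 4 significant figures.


Step 1: Count up spins (+1): 5, down spins (-1): 5
Step 2: Total magnetization M = 5 - 5 = 0
Step 3: m = M/N = 0/10 = 0

0


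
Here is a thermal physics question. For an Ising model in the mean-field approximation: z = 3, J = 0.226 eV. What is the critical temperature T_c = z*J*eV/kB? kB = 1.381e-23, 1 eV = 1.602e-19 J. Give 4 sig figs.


Step 1: z*J = 3*0.226 = 0.678 eV
Step 2: Convert to Joules: 0.678*1.602e-19 = 1.086e-19 J
Step 3: T_c = 1.086e-19 / 1.381e-23 = 7865 K

7865


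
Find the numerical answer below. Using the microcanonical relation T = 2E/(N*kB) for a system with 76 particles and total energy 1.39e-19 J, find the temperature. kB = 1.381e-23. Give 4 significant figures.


Step 1: Numerator = 2*E = 2*1.39e-19 = 2.78e-19 J
Step 2: Denominator = N*kB = 76*1.381e-23 = 1.05e-21
Step 3: T = 2.78e-19 / 1.05e-21 = 264.9 K

264.9


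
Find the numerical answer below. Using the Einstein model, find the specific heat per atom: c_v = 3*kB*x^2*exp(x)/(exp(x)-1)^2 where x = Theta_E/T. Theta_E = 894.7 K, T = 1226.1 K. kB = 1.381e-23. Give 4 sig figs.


Step 1: x = Theta_E/T = 894.7/1226.1 = 0.7297
Step 2: x^2 = 0.5325
Step 3: exp(x) = 2.074
Step 4: c_v = 3*1.381e-23*0.5325*2.074/(2.074-1)^2 = 3.964e-23

3.964e-23


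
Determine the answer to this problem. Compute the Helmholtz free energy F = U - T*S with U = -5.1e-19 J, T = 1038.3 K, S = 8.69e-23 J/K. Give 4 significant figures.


Step 1: T*S = 1038.3 * 8.69e-23 = 9.023e-20 J
Step 2: F = U - T*S = -5.1e-19 - 9.023e-20
Step 3: F = -6.002e-19 J

-6.002e-19


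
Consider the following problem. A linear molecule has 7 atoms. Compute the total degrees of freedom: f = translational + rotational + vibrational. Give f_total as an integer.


Step 1: Translational DOF = 3
Step 2: Rotational DOF (linear) = 2
Step 3: Vibrational DOF = 3*7 - 5 = 16
Step 4: Total = 3 + 2 + 16 = 21

21


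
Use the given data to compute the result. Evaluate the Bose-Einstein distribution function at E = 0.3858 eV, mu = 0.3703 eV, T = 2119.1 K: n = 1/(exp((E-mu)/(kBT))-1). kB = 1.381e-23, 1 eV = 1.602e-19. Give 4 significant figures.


Step 1: (E - mu) = 0.0155 eV
Step 2: x = (E-mu)*eV/(kB*T) = 0.0155*1.602e-19/(1.381e-23*2119.1) = 0.08485
Step 3: exp(x) = 1.089
Step 4: n = 1/(exp(x)-1) = 11.29

11.29


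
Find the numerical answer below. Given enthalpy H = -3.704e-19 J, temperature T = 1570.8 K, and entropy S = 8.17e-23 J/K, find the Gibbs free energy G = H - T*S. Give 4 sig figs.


Step 1: T*S = 1570.8 * 8.17e-23 = 1.283e-19 J
Step 2: G = H - T*S = -3.704e-19 - 1.283e-19
Step 3: G = -4.987e-19 J

-4.987e-19


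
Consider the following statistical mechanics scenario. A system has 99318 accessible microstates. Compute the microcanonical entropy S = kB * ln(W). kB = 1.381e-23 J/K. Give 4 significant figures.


Step 1: ln(W) = ln(99318) = 11.51
Step 2: S = kB * ln(W) = 1.381e-23 * 11.51
Step 3: S = 1.589e-22 J/K

1.589e-22


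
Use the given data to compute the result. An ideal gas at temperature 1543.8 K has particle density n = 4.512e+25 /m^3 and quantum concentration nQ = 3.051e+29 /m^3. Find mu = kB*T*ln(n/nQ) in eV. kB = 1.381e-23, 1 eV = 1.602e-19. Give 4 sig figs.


Step 1: n/nQ = 4.512e+25/3.051e+29 = 0.0001479
Step 2: ln(n/nQ) = -8.819
Step 3: mu = kB*T*ln(n/nQ) = 2.132e-20*-8.819 = -1.88e-19 J
Step 4: Convert to eV: -1.88e-19/1.602e-19 = -1.174 eV

-1.174


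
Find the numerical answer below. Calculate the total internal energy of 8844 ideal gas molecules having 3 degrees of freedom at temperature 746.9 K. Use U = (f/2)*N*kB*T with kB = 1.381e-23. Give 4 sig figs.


Step 1: f/2 = 3/2 = 1.5
Step 2: N*kB*T = 8844*1.381e-23*746.9 = 9.122e-17
Step 3: U = 1.5 * 9.122e-17 = 1.368e-16 J

1.368e-16


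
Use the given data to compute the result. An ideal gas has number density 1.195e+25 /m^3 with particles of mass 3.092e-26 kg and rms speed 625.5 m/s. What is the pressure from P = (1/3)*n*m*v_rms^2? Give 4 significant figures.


Step 1: v_rms^2 = 625.5^2 = 3.913e+05
Step 2: n*m = 1.195e+25*3.092e-26 = 0.3695
Step 3: P = (1/3)*0.3695*3.913e+05 = 4.819e+04 Pa

4.819e+04


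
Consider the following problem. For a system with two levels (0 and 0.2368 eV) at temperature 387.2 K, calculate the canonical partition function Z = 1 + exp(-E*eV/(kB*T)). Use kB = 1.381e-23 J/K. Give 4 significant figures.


Step 1: Compute beta*E = E*eV/(kB*T) = 0.2368*1.602e-19/(1.381e-23*387.2) = 7.094
Step 2: exp(-beta*E) = exp(-7.094) = 0.0008297
Step 3: Z = 1 + 0.0008297 = 1.001

1.001


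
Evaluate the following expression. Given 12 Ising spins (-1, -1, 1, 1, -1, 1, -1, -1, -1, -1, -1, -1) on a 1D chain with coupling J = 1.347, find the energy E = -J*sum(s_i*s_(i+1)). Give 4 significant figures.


Step 1: Nearest-neighbor products: 1, -1, 1, -1, -1, -1, 1, 1, 1, 1, 1
Step 2: Sum of products = 3
Step 3: E = -1.347 * 3 = -4.041

-4.041


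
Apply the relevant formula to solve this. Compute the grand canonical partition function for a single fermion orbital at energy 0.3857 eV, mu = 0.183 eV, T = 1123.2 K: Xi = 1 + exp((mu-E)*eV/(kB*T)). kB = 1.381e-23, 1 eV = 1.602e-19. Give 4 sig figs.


Step 1: (mu - E) = 0.183 - 0.3857 = -0.2027 eV
Step 2: x = (mu-E)*eV/(kB*T) = -0.2027*1.602e-19/(1.381e-23*1123.2) = -2.093
Step 3: exp(x) = 0.1233
Step 4: Xi = 1 + 0.1233 = 1.123

1.123


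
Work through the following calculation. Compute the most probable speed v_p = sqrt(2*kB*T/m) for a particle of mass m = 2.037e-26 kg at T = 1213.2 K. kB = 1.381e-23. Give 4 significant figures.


Step 1: Numerator = 2*kB*T = 2*1.381e-23*1213.2 = 3.351e-20
Step 2: Ratio = 3.351e-20 / 2.037e-26 = 1.645e+06
Step 3: v_p = sqrt(1.645e+06) = 1283 m/s

1283


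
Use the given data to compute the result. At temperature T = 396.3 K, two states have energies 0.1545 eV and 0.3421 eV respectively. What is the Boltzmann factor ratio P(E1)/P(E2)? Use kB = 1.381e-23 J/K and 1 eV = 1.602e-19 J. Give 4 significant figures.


Step 1: Compute energy difference dE = E1 - E2 = 0.1545 - 0.3421 = -0.1876 eV
Step 2: Convert to Joules: dE_J = -0.1876 * 1.602e-19 = -3.005e-20 J
Step 3: Compute exponent = -dE_J / (kB * T) = -(-3.005e-20) / (1.381e-23 * 396.3) = 5.491
Step 4: P(E1)/P(E2) = exp(5.491) = 242.6

242.6


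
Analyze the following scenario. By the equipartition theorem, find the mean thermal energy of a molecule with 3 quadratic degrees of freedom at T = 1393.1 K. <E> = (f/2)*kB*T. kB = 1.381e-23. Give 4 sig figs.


Step 1: f/2 = 3/2 = 1.5
Step 2: kB*T = 1.381e-23 * 1393.1 = 1.924e-20
Step 3: <E> = 1.5 * 1.924e-20 = 2.886e-20 J

2.886e-20


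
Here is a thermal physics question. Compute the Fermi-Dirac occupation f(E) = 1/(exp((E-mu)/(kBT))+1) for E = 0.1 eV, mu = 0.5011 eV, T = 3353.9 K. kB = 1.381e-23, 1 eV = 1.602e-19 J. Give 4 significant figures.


Step 1: (E - mu) = 0.1 - 0.5011 = -0.4011 eV
Step 2: Convert: (E-mu)*eV = -6.426e-20 J
Step 3: x = (E-mu)*eV/(kB*T) = -1.387
Step 4: f = 1/(exp(-1.387)+1) = 0.8002

0.8002


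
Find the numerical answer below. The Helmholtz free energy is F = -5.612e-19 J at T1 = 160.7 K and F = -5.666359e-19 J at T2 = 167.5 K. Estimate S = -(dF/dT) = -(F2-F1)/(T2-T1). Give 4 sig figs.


Step 1: dF = F2 - F1 = -5.666359e-19 - (-5.612e-19) = -5.4359e-21 J
Step 2: dT = T2 - T1 = 167.5 - 160.7 = 6.8 K
Step 3: S = -dF/dT = -(-5.4359e-21)/6.8 = 7.994e-22 J/K

7.994e-22


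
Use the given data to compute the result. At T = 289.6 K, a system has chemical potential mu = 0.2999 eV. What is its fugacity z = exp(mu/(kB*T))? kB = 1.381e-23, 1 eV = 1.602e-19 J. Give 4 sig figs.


Step 1: Convert mu to Joules: 0.2999*1.602e-19 = 4.804e-20 J
Step 2: kB*T = 1.381e-23*289.6 = 3.999e-21 J
Step 3: mu/(kB*T) = 12.01
Step 4: z = exp(12.01) = 1.649e+05

1.649e+05


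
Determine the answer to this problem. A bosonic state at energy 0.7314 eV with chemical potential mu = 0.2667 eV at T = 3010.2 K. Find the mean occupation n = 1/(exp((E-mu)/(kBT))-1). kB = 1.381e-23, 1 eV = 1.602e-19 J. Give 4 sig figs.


Step 1: (E - mu) = 0.4647 eV
Step 2: x = (E-mu)*eV/(kB*T) = 0.4647*1.602e-19/(1.381e-23*3010.2) = 1.791
Step 3: exp(x) = 5.994
Step 4: n = 1/(exp(x)-1) = 0.2002

0.2002


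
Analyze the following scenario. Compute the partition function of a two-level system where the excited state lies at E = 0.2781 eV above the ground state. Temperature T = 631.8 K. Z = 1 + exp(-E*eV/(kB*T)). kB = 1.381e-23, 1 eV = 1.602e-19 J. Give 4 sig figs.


Step 1: Compute beta*E = E*eV/(kB*T) = 0.2781*1.602e-19/(1.381e-23*631.8) = 5.106
Step 2: exp(-beta*E) = exp(-5.106) = 0.00606
Step 3: Z = 1 + 0.00606 = 1.006

1.006


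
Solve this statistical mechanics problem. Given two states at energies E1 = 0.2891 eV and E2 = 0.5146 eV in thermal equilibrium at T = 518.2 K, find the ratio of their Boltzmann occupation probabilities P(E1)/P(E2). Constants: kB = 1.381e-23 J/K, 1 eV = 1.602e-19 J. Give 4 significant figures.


Step 1: Compute energy difference dE = E1 - E2 = 0.2891 - 0.5146 = -0.2255 eV
Step 2: Convert to Joules: dE_J = -0.2255 * 1.602e-19 = -3.613e-20 J
Step 3: Compute exponent = -dE_J / (kB * T) = -(-3.613e-20) / (1.381e-23 * 518.2) = 5.048
Step 4: P(E1)/P(E2) = exp(5.048) = 155.7

155.7


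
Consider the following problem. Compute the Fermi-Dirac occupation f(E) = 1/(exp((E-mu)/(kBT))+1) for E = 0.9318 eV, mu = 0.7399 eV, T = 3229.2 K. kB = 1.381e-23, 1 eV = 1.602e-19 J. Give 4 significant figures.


Step 1: (E - mu) = 0.9318 - 0.7399 = 0.1919 eV
Step 2: Convert: (E-mu)*eV = 3.074e-20 J
Step 3: x = (E-mu)*eV/(kB*T) = 0.6894
Step 4: f = 1/(exp(0.6894)+1) = 0.3342

0.3342


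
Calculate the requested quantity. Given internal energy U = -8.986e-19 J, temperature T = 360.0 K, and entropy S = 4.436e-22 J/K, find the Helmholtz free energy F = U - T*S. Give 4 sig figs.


Step 1: T*S = 360.0 * 4.436e-22 = 1.597e-19 J
Step 2: F = U - T*S = -8.986e-19 - 1.597e-19
Step 3: F = -1.058e-18 J

-1.058e-18


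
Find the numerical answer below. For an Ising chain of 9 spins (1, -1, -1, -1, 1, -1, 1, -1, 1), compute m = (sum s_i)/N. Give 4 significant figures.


Step 1: Count up spins (+1): 4, down spins (-1): 5
Step 2: Total magnetization M = 4 - 5 = -1
Step 3: m = M/N = -1/9 = -0.1111

-0.1111


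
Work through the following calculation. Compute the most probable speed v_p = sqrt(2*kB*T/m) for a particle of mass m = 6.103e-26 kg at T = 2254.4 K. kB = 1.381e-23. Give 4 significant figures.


Step 1: Numerator = 2*kB*T = 2*1.381e-23*2254.4 = 6.227e-20
Step 2: Ratio = 6.227e-20 / 6.103e-26 = 1.02e+06
Step 3: v_p = sqrt(1.02e+06) = 1010 m/s

1010


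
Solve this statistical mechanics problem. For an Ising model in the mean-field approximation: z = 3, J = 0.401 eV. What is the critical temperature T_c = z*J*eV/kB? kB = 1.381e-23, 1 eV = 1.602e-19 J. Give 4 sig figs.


Step 1: z*J = 3*0.401 = 1.203 eV
Step 2: Convert to Joules: 1.203*1.602e-19 = 1.927e-19 J
Step 3: T_c = 1.927e-19 / 1.381e-23 = 1.396e+04 K

1.396e+04


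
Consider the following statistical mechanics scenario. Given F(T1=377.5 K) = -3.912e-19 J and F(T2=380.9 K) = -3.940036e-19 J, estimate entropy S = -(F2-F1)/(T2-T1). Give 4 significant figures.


Step 1: dF = F2 - F1 = -3.940036e-19 - (-3.912e-19) = -2.8036e-21 J
Step 2: dT = T2 - T1 = 380.9 - 377.5 = 3.4 K
Step 3: S = -dF/dT = -(-2.8036e-21)/3.4 = 8.246e-22 J/K

8.246e-22


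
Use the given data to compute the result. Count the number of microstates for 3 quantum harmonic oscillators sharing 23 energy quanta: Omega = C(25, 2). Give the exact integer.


Step 1: Use binomial coefficient C(25, 2)
Step 2: Numerator = 25! / 23!
Step 3: Denominator = 2!
Step 4: Omega = 300

300


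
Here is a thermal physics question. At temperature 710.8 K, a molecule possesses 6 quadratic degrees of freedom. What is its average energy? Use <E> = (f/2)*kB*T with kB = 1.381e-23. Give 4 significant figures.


Step 1: f/2 = 6/2 = 3
Step 2: kB*T = 1.381e-23 * 710.8 = 9.816e-21
Step 3: <E> = 3 * 9.816e-21 = 2.945e-20 J

2.945e-20


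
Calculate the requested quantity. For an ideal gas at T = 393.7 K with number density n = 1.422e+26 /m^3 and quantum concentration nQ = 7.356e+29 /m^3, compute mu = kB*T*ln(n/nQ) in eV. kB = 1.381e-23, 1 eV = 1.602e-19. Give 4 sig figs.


Step 1: n/nQ = 1.422e+26/7.356e+29 = 0.0001933
Step 2: ln(n/nQ) = -8.551
Step 3: mu = kB*T*ln(n/nQ) = 5.437e-21*-8.551 = -4.649e-20 J
Step 4: Convert to eV: -4.649e-20/1.602e-19 = -0.2902 eV

-0.2902


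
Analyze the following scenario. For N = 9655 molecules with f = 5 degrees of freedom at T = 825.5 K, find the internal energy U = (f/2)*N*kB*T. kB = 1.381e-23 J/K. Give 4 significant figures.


Step 1: f/2 = 5/2 = 2.5
Step 2: N*kB*T = 9655*1.381e-23*825.5 = 1.101e-16
Step 3: U = 2.5 * 1.101e-16 = 2.752e-16 J

2.752e-16


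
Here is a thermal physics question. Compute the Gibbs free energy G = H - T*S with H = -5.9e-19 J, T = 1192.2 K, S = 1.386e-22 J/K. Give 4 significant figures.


Step 1: T*S = 1192.2 * 1.386e-22 = 1.652e-19 J
Step 2: G = H - T*S = -5.9e-19 - 1.652e-19
Step 3: G = -7.552e-19 J

-7.552e-19


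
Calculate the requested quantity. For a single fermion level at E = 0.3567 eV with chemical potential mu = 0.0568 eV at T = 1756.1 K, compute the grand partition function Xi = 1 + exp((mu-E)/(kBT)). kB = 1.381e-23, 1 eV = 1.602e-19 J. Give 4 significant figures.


Step 1: (mu - E) = 0.0568 - 0.3567 = -0.2999 eV
Step 2: x = (mu-E)*eV/(kB*T) = -0.2999*1.602e-19/(1.381e-23*1756.1) = -1.981
Step 3: exp(x) = 0.1379
Step 4: Xi = 1 + 0.1379 = 1.138

1.138


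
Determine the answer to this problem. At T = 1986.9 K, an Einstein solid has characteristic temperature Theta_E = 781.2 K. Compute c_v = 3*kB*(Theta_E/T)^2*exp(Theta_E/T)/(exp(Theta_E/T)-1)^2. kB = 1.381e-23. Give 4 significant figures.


Step 1: x = Theta_E/T = 781.2/1986.9 = 0.3932
Step 2: x^2 = 0.1546
Step 3: exp(x) = 1.482
Step 4: c_v = 3*1.381e-23*0.1546*1.482/(1.482-1)^2 = 4.09e-23

4.09e-23


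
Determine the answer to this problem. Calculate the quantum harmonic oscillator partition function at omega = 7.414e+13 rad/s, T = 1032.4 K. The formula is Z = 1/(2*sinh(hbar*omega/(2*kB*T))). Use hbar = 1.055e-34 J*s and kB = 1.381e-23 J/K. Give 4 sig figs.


Step 1: Compute x = hbar*omega/(kB*T) = 1.055e-34*7.414e+13/(1.381e-23*1032.4) = 0.5486
Step 2: x/2 = 0.2743
Step 3: sinh(x/2) = 0.2778
Step 4: Z = 1/(2*0.2778) = 1.8

1.8


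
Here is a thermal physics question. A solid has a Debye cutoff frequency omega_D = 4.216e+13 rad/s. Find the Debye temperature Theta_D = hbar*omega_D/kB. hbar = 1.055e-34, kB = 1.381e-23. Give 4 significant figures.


Step 1: hbar*omega_D = 1.055e-34 * 4.216e+13 = 4.448e-21 J
Step 2: Theta_D = 4.448e-21 / 1.381e-23
Step 3: Theta_D = 322.1 K

322.1


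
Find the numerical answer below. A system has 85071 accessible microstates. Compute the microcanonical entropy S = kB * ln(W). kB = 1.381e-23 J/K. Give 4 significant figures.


Step 1: ln(W) = ln(85071) = 11.35
Step 2: S = kB * ln(W) = 1.381e-23 * 11.35
Step 3: S = 1.568e-22 J/K

1.568e-22


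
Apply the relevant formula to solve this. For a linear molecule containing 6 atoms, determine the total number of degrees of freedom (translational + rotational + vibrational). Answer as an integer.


Step 1: Translational DOF = 3
Step 2: Rotational DOF (linear) = 2
Step 3: Vibrational DOF = 3*6 - 5 = 13
Step 4: Total = 3 + 2 + 13 = 18

18


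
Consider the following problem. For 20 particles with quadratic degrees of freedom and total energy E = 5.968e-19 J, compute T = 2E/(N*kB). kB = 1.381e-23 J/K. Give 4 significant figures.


Step 1: Numerator = 2*E = 2*5.968e-19 = 1.194e-18 J
Step 2: Denominator = N*kB = 20*1.381e-23 = 2.762e-22
Step 3: T = 1.194e-18 / 2.762e-22 = 4322 K

4322


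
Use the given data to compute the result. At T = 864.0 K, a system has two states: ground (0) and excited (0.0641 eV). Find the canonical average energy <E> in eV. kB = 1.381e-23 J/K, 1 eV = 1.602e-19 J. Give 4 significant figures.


Step 1: beta*E = 0.0641*1.602e-19/(1.381e-23*864.0) = 0.8606
Step 2: exp(-beta*E) = 0.4229
Step 3: <E> = 0.0641*0.4229/(1+0.4229) = 0.01905 eV

0.01905
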